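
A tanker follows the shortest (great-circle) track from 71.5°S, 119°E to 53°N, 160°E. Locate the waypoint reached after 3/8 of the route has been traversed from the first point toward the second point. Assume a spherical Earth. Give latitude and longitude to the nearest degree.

Write both endpoints as unit vectors p₁, p₂ with components (cos φ cos λ, cos φ sin λ, sin φ).
The central angle between the endpoints is δ = arccos(p₁·p₂) ≈ 2.231 rad (127.8°).
Interpolate at f = 3/8 with slerp weights a = sin((1−f)δ)/sin δ ≈ 1.246, b = sin(fδ)/sin δ ≈ 0.940.
p = a·p₁ + b·p₂ ≈ (-0.723, 0.539, -0.431); φ = arcsin(p_z) ≈ -25.55°, λ = atan2(p_y, p_x) ≈ 143.29°.

≈ 26°S, 143°E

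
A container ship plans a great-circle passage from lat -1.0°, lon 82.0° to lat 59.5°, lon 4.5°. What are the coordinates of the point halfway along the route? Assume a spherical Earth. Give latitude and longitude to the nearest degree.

≈ lat 35°, lon 58°

Write both endpoints as unit vectors p₁, p₂ with components (cos φ cos λ, cos φ sin λ, sin φ).
The central angle between the endpoints is δ = arccos(p₁·p₂) ≈ 1.476 rad (84.6°).
Interpolate at f = 1/2 with slerp weights a = sin((1−f)δ)/sin δ ≈ 0.676, b = sin(fδ)/sin δ ≈ 0.676.
p = a·p₁ + b·p₂ ≈ (0.436, 0.696, 0.570); φ = arcsin(p_z) ≈ 34.78°, λ = atan2(p_y, p_x) ≈ 57.94°.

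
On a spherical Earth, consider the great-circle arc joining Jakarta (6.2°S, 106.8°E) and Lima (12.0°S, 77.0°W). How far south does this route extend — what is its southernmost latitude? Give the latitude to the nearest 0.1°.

The great circle lies in the plane with unit normal n̂ = (p₁ × p₂)/|p₁ × p₂|.
Here n̂_z ≈ +0.202; the vertex latitude is φ_max = arccos|n̂_z| ≈ 78.3°.
Check via Clairaut: cos φ_max = |cos φ₁| · sin C = cos(6.2°)·sin(168.3°) ≈ 0.202, again giving ≈ 78.3°.

≈ 78.3°S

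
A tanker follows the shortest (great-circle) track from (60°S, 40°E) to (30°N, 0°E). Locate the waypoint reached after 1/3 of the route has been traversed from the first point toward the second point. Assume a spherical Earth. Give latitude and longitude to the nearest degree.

≈ (31°S, 20°E)

The haversine formula gives a central angle δ ≈ 1.672 rad (95.8°) between the endpoints.
Interpolate at f = 1/3 with slerp weights a = sin((1−f)δ)/sin δ ≈ 0.902, b = sin(fδ)/sin δ ≈ 0.532.
p = a·p₁ + b·p₂ ≈ (0.806, 0.290, -0.516); φ = arcsin(p_z) ≈ -31.04°, λ = atan2(p_y, p_x) ≈ 19.79°.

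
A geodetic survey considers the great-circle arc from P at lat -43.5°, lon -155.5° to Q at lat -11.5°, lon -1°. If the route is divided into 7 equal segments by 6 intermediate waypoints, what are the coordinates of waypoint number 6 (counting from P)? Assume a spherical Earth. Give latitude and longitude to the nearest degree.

≈ lat -27°, lon -8°

Convert each endpoint to a unit vector on the sphere (x = cos φ cos λ, y = cos φ sin λ, z = sin φ).
The central angle between the endpoints is δ = arccos(p₁·p₂) ≈ 2.099 rad (120.3°).
Interpolate at f = 6/7 with slerp weights a = sin((1−f)δ)/sin δ ≈ 0.342, b = sin(fδ)/sin δ ≈ 1.128.
p = a·p₁ + b·p₂ ≈ (0.879, -0.122, -0.460); φ = arcsin(p_z) ≈ -27.41°, λ = atan2(p_y, p_x) ≈ -7.91°.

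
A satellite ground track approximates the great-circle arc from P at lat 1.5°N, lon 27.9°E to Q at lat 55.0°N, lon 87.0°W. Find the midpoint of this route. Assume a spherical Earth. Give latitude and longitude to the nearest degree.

The haversine formula gives a central angle δ ≈ 1.793 rad (102.7°) between the endpoints.
Interpolate at f = 1/2 with slerp weights a = sin((1−f)δ)/sin δ ≈ 0.801, b = sin(fδ)/sin δ ≈ 0.801.
p = a·p₁ + b·p₂ ≈ (0.731, -0.084, 0.677); φ = arcsin(p_z) ≈ 42.59°, λ = atan2(p_y, p_x) ≈ -6.56°.

≈ lat 43°N, lon 7°W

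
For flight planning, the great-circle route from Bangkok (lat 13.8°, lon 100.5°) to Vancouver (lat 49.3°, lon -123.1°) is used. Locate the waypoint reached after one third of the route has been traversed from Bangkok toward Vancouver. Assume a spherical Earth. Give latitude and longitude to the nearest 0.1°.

≈ lat 43.7°, lon 122.5°

From cos δ = sin φ₁ sin φ₂ + cos φ₁ cos φ₂ cos Δλ, the central angle is δ ≈ 1.852 rad (106.1°).
Interpolate at f = 1/3 with slerp weights a = sin((1−f)δ)/sin δ ≈ 0.983, b = sin(fδ)/sin δ ≈ 0.603.
p = a·p₁ + b·p₂ ≈ (-0.389, 0.609, 0.691); φ = arcsin(p_z) ≈ 43.73°, λ = atan2(p_y, p_x) ≈ 122.53°.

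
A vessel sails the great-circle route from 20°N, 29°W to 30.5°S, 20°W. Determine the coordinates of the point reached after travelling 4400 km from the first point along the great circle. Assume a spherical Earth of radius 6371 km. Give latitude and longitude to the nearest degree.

≈ 19°S, 22°W

From cos δ = sin φ₁ sin φ₂ + cos φ₁ cos φ₂ cos Δλ, the central angle is δ ≈ 0.894 rad (51.2°). The total great-circle distance is δ·R ≈ 0.894 × 6371 ≈ 5697 km, so the target fraction is f = 4400/5697 ≈ 0.772.
Interpolate at f ≈ 0.772 with slerp weights a = sin((1−f)δ)/sin δ ≈ 0.259, b = sin(fδ)/sin δ ≈ 0.817.
p = a·p₁ + b·p₂ ≈ (0.875, -0.359, -0.326); φ = arcsin(p_z) ≈ -19.02°, λ = atan2(p_y, p_x) ≈ -22.31°.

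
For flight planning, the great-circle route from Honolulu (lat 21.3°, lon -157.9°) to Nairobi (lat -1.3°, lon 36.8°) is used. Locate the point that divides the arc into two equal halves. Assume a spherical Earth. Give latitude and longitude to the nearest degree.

≈ lat 53°, lon 104°

Convert each endpoint to a unit vector on the sphere (x = cos φ cos λ, y = cos φ sin λ, z = sin φ).
The central angle between the endpoints is δ = arccos(p₁·p₂) ≈ 2.712 rad (155.4°).
Interpolate at f = 1/2 with slerp weights a = sin((1−f)δ)/sin δ ≈ 2.347, b = sin(fδ)/sin δ ≈ 2.347.
p = a·p₁ + b·p₂ ≈ (-0.147, 0.583, 0.799); φ = arcsin(p_z) ≈ 53.05°, λ = atan2(p_y, p_x) ≈ 104.17°.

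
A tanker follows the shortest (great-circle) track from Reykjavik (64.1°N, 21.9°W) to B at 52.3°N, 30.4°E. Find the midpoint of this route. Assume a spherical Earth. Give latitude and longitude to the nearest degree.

≈ 61°N, 9°E

The haversine formula gives a central angle δ ≈ 0.505 rad (28.9°) between the endpoints.
Interpolate at f = 1/2 with slerp weights a = sin((1−f)δ)/sin δ ≈ 0.516, b = sin(fδ)/sin δ ≈ 0.516.
p = a·p₁ + b·p₂ ≈ (0.482, 0.076, 0.873); φ = arcsin(p_z) ≈ 60.82°, λ = atan2(p_y, p_x) ≈ 8.93°.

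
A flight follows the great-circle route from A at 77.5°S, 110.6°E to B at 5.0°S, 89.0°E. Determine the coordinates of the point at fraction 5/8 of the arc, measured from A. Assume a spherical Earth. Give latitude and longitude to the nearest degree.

≈ 32°S, 92°E

The haversine formula gives a central angle δ ≈ 1.281 rad (73.4°) between the endpoints.
Interpolate at f = 5/8 with slerp weights a = sin((1−f)δ)/sin δ ≈ 0.482, b = sin(fδ)/sin δ ≈ 0.749.
p = a·p₁ + b·p₂ ≈ (-0.024, 0.844, -0.536); φ = arcsin(p_z) ≈ -32.42°, λ = atan2(p_y, p_x) ≈ 91.61°.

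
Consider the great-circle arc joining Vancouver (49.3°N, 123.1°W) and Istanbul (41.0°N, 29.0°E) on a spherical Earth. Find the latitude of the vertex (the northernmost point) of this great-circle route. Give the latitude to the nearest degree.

≈ 77°N

The great circle lies in the plane with unit normal n̂ = (p₁ × p₂)/|p₁ × p₂|.
Here n̂_z ≈ +0.231; the vertex latitude is φ_max = arccos|n̂_z| ≈ 76.7°.
Check via Clairaut: cos φ_max = |cos φ₁| · sin C = cos(49.3°)·sin(20.7°) ≈ 0.231, again giving ≈ 76.7°.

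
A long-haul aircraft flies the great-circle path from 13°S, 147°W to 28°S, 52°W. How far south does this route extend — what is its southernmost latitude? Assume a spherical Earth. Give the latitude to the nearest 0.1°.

The great circle lies in the plane with unit normal n̂ = (p₁ × p₂)/|p₁ × p₂|.
Here n̂_z ≈ +0.857; the vertex latitude is φ_max = arccos|n̂_z| ≈ 31.0°.
Check via Clairaut: cos φ_max = |cos φ₁| · sin C = cos(13.0°)·sin(118.4°) ≈ 0.857, again giving ≈ 31.0°.

≈ 31.0°S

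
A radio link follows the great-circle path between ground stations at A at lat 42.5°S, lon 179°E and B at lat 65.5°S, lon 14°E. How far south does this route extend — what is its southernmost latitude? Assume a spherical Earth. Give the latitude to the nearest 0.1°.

≈ 85.2°S

The great circle lies in the plane with unit normal n̂ = (p₁ × p₂)/|p₁ × p₂|.
Here n̂_z ≈ -0.084; the vertex latitude is φ_max = arccos|n̂_z| ≈ 85.2°.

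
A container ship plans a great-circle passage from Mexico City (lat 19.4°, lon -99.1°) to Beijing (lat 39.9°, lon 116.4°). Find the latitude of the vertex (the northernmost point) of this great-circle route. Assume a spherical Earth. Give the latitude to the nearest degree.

≈ 63°

The great circle lies in the plane with unit normal n̂ = (p₁ × p₂)/|p₁ × p₂|.
Here n̂_z ≈ -0.453; the vertex latitude is φ_max = arccos|n̂_z| ≈ 63.0°.
Check via Clairaut: cos φ_max = |cos φ₁| · sin C = cos(19.4°)·sin(28.7°) ≈ 0.453, again giving ≈ 63.0°.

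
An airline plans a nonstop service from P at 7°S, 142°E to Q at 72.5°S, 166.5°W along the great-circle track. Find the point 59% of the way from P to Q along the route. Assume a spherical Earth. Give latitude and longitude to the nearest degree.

≈ 48°S, 156°E

The haversine formula gives a central angle δ ≈ 1.264 rad (72.4°) between the endpoints.
Interpolate at f = 0.59 with slerp weights a = sin((1−f)δ)/sin δ ≈ 0.520, b = sin(fδ)/sin δ ≈ 0.712.
p = a·p₁ + b·p₂ ≈ (-0.615, 0.268, -0.742); φ = arcsin(p_z) ≈ -47.91°, λ = atan2(p_y, p_x) ≈ 156.47°.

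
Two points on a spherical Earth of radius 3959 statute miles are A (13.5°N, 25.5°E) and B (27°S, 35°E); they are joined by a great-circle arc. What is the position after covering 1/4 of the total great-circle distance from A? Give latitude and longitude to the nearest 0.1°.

≈ (3.4°N, 27.8°E)

Write both endpoints as unit vectors p₁, p₂ with components (cos φ cos λ, cos φ sin λ, sin φ).
The central angle between the endpoints is δ = arccos(p₁·p₂) ≈ 0.725 rad (41.5°).
Interpolate at f = 1/4 with slerp weights a = sin((1−f)δ)/sin δ ≈ 0.780, b = sin(fδ)/sin δ ≈ 0.272.
p = a·p₁ + b·p₂ ≈ (0.883, 0.466, 0.059); φ = arcsin(p_z) ≈ 3.37°, λ = atan2(p_y, p_x) ≈ 27.79°.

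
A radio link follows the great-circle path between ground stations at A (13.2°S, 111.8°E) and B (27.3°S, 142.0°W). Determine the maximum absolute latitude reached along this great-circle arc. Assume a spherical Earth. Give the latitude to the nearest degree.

≈ 33°S

The great circle lies in the plane with unit normal n̂ = (p₁ × p₂)/|p₁ × p₂|.
Here n̂_z ≈ +0.839; the vertex latitude is φ_max = arccos|n̂_z| ≈ 33.0°.
Check via Clairaut: cos φ_max = |cos φ₁| · sin C = cos(13.2°)·sin(120.5°) ≈ 0.839, again giving ≈ 33.0°.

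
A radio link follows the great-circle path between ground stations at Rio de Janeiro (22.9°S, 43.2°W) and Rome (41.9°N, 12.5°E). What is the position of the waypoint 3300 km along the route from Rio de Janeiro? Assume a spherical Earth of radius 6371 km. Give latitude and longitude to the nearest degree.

≈ 1°N, 25°W

Write both endpoints as unit vectors p₁, p₂ with components (cos φ cos λ, cos φ sin λ, sin φ).
The central angle between the endpoints is δ = arccos(p₁·p₂) ≈ 1.444 rad (82.7°). The total great-circle distance is δ·R ≈ 1.444 × 6371 ≈ 9199 km, so the target fraction is f = 3300/9199 ≈ 0.359.
Interpolate at f ≈ 0.359 with slerp weights a = sin((1−f)δ)/sin δ ≈ 0.806, b = sin(fδ)/sin δ ≈ 0.499.
p = a·p₁ + b·p₂ ≈ (0.904, -0.428, 0.020); φ = arcsin(p_z) ≈ 1.14°, λ = atan2(p_y, p_x) ≈ -25.32°.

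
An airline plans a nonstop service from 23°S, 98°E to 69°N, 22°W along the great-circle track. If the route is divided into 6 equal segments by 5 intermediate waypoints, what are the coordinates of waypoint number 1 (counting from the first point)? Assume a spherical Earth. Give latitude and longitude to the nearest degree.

Convert each endpoint to a unit vector on the sphere (x = cos φ cos λ, y = cos φ sin λ, z = sin φ).
The central angle between the endpoints is δ = arccos(p₁·p₂) ≈ 2.129 rad (122.0°).
Interpolate at f = 1/6 with slerp weights a = sin((1−f)δ)/sin δ ≈ 1.155, b = sin(fδ)/sin δ ≈ 0.410.
p = a·p₁ + b·p₂ ≈ (-0.012, 0.998, -0.069); φ = arcsin(p_z) ≈ -3.94°, λ = atan2(p_y, p_x) ≈ 90.68°.

≈ 4°S, 91°E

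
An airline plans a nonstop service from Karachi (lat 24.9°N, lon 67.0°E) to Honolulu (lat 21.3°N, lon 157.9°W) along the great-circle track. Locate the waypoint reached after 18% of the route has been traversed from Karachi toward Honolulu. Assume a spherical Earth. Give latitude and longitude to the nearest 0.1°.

Convert each endpoint to a unit vector on the sphere (x = cos φ cos λ, y = cos φ sin λ, z = sin φ).
The central angle between the endpoints is δ = arccos(p₁·p₂) ≈ 2.033 rad (116.5°).
Interpolate at f = 0.18 with slerp weights a = sin((1−f)δ)/sin δ ≈ 1.112, b = sin(fδ)/sin δ ≈ 0.400.
p = a·p₁ + b·p₂ ≈ (0.049, 0.788, 0.613); φ = arcsin(p_z) ≈ 37.83°, λ = atan2(p_y, p_x) ≈ 86.44°.

≈ lat 37.8°N, lon 86.4°E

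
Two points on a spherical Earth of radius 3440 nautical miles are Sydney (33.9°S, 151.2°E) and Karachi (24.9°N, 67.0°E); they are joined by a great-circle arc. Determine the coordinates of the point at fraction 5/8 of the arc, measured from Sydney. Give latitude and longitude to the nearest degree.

Write both endpoints as unit vectors p₁, p₂ with components (cos φ cos λ, cos φ sin λ, sin φ).
The central angle between the endpoints is δ = arccos(p₁·p₂) ≈ 1.730 rad (99.1°).
Interpolate at f = 5/8 with slerp weights a = sin((1−f)δ)/sin δ ≈ 0.612, b = sin(fδ)/sin δ ≈ 0.894.
p = a·p₁ + b·p₂ ≈ (-0.128, 0.991, 0.035); φ = arcsin(p_z) ≈ 2.01°, λ = atan2(p_y, p_x) ≈ 97.38°.

≈ 2°N, 97°E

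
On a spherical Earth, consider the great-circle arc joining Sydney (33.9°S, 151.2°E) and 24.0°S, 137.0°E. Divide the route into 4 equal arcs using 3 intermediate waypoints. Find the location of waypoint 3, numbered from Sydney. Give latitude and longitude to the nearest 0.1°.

Convert each endpoint to a unit vector on the sphere (x = cos φ cos λ, y = cos φ sin λ, z = sin φ).
The central angle between the endpoints is δ = arccos(p₁·p₂) ≈ 0.277 rad (15.9°).
Interpolate at f = 3/4 with slerp weights a = sin((1−f)δ)/sin δ ≈ 0.253, b = sin(fδ)/sin δ ≈ 0.754.
p = a·p₁ + b·p₂ ≈ (-0.688, 0.571, -0.448); φ = arcsin(p_z) ≈ -26.61°, λ = atan2(p_y, p_x) ≈ 140.30°.

≈ 26.6°S, 140.3°E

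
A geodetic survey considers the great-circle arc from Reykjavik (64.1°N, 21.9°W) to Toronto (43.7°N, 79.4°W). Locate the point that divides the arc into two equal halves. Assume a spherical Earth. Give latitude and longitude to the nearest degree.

Convert each endpoint to a unit vector on the sphere (x = cos φ cos λ, y = cos φ sin λ, z = sin φ).
The central angle between the endpoints is δ = arccos(p₁·p₂) ≈ 0.658 rad (37.7°).
Interpolate at f = 1/2 with slerp weights a = sin((1−f)δ)/sin δ ≈ 0.528, b = sin(fδ)/sin δ ≈ 0.528.
p = a·p₁ + b·p₂ ≈ (0.284, -0.462, 0.840); φ = arcsin(p_z) ≈ 57.17°, λ = atan2(p_y, p_x) ≈ -58.36°.

≈ 57°N, 58°W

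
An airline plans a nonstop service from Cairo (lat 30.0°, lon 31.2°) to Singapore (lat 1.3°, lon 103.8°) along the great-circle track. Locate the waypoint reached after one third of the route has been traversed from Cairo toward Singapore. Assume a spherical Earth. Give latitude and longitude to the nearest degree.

≈ lat 24°, lon 58°

Write both endpoints as unit vectors p₁, p₂ with components (cos φ cos λ, cos φ sin λ, sin φ).
The central angle between the endpoints is δ = arccos(p₁·p₂) ≈ 1.297 rad (74.3°).
Interpolate at f = 1/3 with slerp weights a = sin((1−f)δ)/sin δ ≈ 0.790, b = sin(fδ)/sin δ ≈ 0.435.
p = a·p₁ + b·p₂ ≈ (0.482, 0.777, 0.405); φ = arcsin(p_z) ≈ 23.89°, λ = atan2(p_y, p_x) ≈ 58.21°.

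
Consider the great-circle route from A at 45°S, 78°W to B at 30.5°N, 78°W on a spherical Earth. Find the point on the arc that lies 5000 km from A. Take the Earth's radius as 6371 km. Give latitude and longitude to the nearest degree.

Convert each endpoint to a unit vector on the sphere (x = cos φ cos λ, y = cos φ sin λ, z = sin φ).
The central angle between the endpoints is δ = arccos(p₁·p₂) ≈ 1.318 rad (75.5°). The total great-circle distance is δ·R ≈ 1.318 × 6371 ≈ 8395 km, so the target fraction is f = 5000/8395 ≈ 0.596.
Interpolate at f ≈ 0.596 with slerp weights a = sin((1−f)δ)/sin δ ≈ 0.525, b = sin(fδ)/sin δ ≈ 0.730.
p = a·p₁ + b·p₂ ≈ (0.208, -0.978, -0.001); φ = arcsin(p_z) ≈ -0.03°, λ = atan2(p_y, p_x) ≈ -78.00°.

≈ 0°N, 78°W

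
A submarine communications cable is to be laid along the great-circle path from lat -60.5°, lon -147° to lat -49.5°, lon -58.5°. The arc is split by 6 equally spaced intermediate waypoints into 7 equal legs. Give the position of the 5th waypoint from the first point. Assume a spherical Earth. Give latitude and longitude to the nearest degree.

Convert each endpoint to a unit vector on the sphere (x = cos φ cos λ, y = cos φ sin λ, z = sin φ).
The central angle between the endpoints is δ = arccos(p₁·p₂) ≈ 0.836 rad (47.9°).
Interpolate at f = 5/7 with slerp weights a = sin((1−f)δ)/sin δ ≈ 0.319, b = sin(fδ)/sin δ ≈ 0.758.
p = a·p₁ + b·p₂ ≈ (0.125, -0.505, -0.854); φ = arcsin(p_z) ≈ -58.63°, λ = atan2(p_y, p_x) ≈ -76.05°.

≈ lat -59°, lon -76°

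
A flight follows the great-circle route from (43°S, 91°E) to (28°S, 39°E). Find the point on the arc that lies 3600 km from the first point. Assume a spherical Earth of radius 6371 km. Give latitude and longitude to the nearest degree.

Write both endpoints as unit vectors p₁, p₂ with components (cos φ cos λ, cos φ sin λ, sin φ).
The central angle between the endpoints is δ = arccos(p₁·p₂) ≈ 0.770 rad (44.1°). The total great-circle distance is δ·R ≈ 0.770 × 6371 ≈ 4907 km, so the target fraction is f = 3600/4907 ≈ 0.734.
Interpolate at f ≈ 0.734 with slerp weights a = sin((1−f)δ)/sin δ ≈ 0.293, b = sin(fδ)/sin δ ≈ 0.769.
p = a·p₁ + b·p₂ ≈ (0.524, 0.641, -0.561); φ = arcsin(p_z) ≈ -34.10°, λ = atan2(p_y, p_x) ≈ 50.75°.

≈ (34°S, 51°E)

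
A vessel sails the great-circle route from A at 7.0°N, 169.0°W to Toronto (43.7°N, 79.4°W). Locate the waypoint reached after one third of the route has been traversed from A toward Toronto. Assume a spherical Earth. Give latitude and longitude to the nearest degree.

≈ 26°N, 147°W

Write both endpoints as unit vectors p₁, p₂ with components (cos φ cos λ, cos φ sin λ, sin φ).
The central angle between the endpoints is δ = arccos(p₁·p₂) ≈ 1.481 rad (84.9°).
Interpolate at f = 1/3 with slerp weights a = sin((1−f)δ)/sin δ ≈ 0.838, b = sin(fδ)/sin δ ≈ 0.476.
p = a·p₁ + b·p₂ ≈ (-0.753, -0.497, 0.431); φ = arcsin(p_z) ≈ 25.53°, λ = atan2(p_y, p_x) ≈ -146.59°.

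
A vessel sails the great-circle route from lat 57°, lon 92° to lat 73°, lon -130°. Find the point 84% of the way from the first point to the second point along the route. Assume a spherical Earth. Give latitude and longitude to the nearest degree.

The haversine formula gives a central angle δ ≈ 0.818 rad (46.9°) between the endpoints.
Interpolate at f = 0.84 with slerp weights a = sin((1−f)δ)/sin δ ≈ 0.179, b = sin(fδ)/sin δ ≈ 0.869.
p = a·p₁ + b·p₂ ≈ (-0.167, -0.097, 0.981); φ = arcsin(p_z) ≈ 78.87°, λ = atan2(p_y, p_x) ≈ -149.73°.

≈ lat 79°, lon -150°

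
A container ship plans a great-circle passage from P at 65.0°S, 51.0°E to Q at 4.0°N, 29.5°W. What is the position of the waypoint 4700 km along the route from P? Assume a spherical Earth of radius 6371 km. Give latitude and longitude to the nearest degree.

From cos δ = sin φ₁ sin φ₂ + cos φ₁ cos φ₂ cos Δλ, the central angle is δ ≈ 1.564 rad (89.6°). The total great-circle distance is δ·R ≈ 1.564 × 6371 ≈ 9967 km, so the target fraction is f = 4700/9967 ≈ 0.472.
Interpolate at f ≈ 0.472 with slerp weights a = sin((1−f)δ)/sin δ ≈ 0.736, b = sin(fδ)/sin δ ≈ 0.673.
p = a·p₁ + b·p₂ ≈ (0.780, -0.089, -0.620); φ = arcsin(p_z) ≈ -38.31°, λ = atan2(p_y, p_x) ≈ -6.50°.

≈ 38°S, 6°W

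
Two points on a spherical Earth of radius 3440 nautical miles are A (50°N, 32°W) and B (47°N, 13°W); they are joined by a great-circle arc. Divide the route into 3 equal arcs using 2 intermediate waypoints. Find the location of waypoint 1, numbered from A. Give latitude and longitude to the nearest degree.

≈ (49°N, 25°W)

Convert each endpoint to a unit vector on the sphere (x = cos φ cos λ, y = cos φ sin λ, z = sin φ).
The central angle between the endpoints is δ = arccos(p₁·p₂) ≈ 0.225 rad (12.9°).
Interpolate at f = 1/3 with slerp weights a = sin((1−f)δ)/sin δ ≈ 0.670, b = sin(fδ)/sin δ ≈ 0.336.
p = a·p₁ + b·p₂ ≈ (0.588, -0.280, 0.759); φ = arcsin(p_z) ≈ 49.35°, λ = atan2(p_y, p_x) ≈ -25.43°.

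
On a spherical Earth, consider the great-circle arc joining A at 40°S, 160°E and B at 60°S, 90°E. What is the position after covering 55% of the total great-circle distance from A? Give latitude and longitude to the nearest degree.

≈ 56°S, 130°E

The haversine formula gives a central angle δ ≈ 0.813 rad (46.6°) between the endpoints.
Interpolate at f = 0.55 with slerp weights a = sin((1−f)δ)/sin δ ≈ 0.492, b = sin(fδ)/sin δ ≈ 0.595.
p = a·p₁ + b·p₂ ≈ (-0.354, 0.427, -0.832); φ = arcsin(p_z) ≈ -56.31°, λ = atan2(p_y, p_x) ≈ 129.72°.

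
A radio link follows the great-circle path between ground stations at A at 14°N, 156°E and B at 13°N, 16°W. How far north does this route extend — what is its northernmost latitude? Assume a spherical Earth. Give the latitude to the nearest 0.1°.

≈ 73.8°N

The great circle lies in the plane with unit normal n̂ = (p₁ × p₂)/|p₁ × p₂|.
Here n̂_z ≈ -0.279; the vertex latitude is φ_max = arccos|n̂_z| ≈ 73.8°.
Check via Clairaut: cos φ_max = |cos φ₁| · sin C = cos(14.0°)·sin(16.7°) ≈ 0.279, again giving ≈ 73.8°.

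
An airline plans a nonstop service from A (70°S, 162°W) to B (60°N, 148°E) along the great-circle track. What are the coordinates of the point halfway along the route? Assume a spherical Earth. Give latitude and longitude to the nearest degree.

From cos δ = sin φ₁ sin φ₂ + cos φ₁ cos φ₂ cos Δλ, the central angle is δ ≈ 2.352 rad (134.7°).
Interpolate at f = 1/2 with slerp weights a = sin((1−f)δ)/sin δ ≈ 1.299, b = sin(fδ)/sin δ ≈ 1.299.
p = a·p₁ + b·p₂ ≈ (-0.974, 0.207, -0.096); φ = arcsin(p_z) ≈ -5.49°, λ = atan2(p_y, p_x) ≈ 168.00°.

≈ (5°S, 168°E)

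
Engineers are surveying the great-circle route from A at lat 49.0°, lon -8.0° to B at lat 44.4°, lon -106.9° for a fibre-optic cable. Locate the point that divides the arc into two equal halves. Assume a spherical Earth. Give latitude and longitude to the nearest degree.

≈ lat 58°, lon -60°

Write both endpoints as unit vectors p₁, p₂ with components (cos φ cos λ, cos φ sin λ, sin φ).
The central angle between the endpoints is δ = arccos(p₁·p₂) ≈ 1.098 rad (62.9°).
Interpolate at f = 1/2 with slerp weights a = sin((1−f)δ)/sin δ ≈ 0.586, b = sin(fδ)/sin δ ≈ 0.586.
p = a·p₁ + b·p₂ ≈ (0.259, -0.454, 0.852); φ = arcsin(p_z) ≈ 58.48°, λ = atan2(p_y, p_x) ≈ -60.30°.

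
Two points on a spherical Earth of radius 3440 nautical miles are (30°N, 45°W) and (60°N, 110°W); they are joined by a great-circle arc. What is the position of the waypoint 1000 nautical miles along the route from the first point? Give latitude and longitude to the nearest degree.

Write both endpoints as unit vectors p₁, p₂ with components (cos φ cos λ, cos φ sin λ, sin φ).
The central angle between the endpoints is δ = arccos(p₁·p₂) ≈ 0.907 rad (52.0°). The total great-circle distance is δ·R ≈ 0.907 × 3440 ≈ 3121 nmi, so the target fraction is f = 1000/3121 ≈ 0.320.
Interpolate at f ≈ 0.320 with slerp weights a = sin((1−f)δ)/sin δ ≈ 0.734, b = sin(fδ)/sin δ ≈ 0.364.
p = a·p₁ + b·p₂ ≈ (0.387, -0.620, 0.682); φ = arcsin(p_z) ≈ 43.00°, λ = atan2(p_y, p_x) ≈ -58.03°.

≈ (43°N, 58°W)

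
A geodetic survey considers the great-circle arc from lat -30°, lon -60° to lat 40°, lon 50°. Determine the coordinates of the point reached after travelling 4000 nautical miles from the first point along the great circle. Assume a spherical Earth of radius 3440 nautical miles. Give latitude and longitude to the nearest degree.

Convert each endpoint to a unit vector on the sphere (x = cos φ cos λ, y = cos φ sin λ, z = sin φ).
The central angle between the endpoints is δ = arccos(p₁·p₂) ≈ 2.151 rad (123.3°). The total great-circle distance is δ·R ≈ 2.151 × 3440 ≈ 7400 nmi, so the target fraction is f = 4000/7400 ≈ 0.541.
Interpolate at f ≈ 0.541 with slerp weights a = sin((1−f)δ)/sin δ ≈ 0.999, b = sin(fδ)/sin δ ≈ 1.098.
p = a·p₁ + b·p₂ ≈ (0.973, -0.105, 0.206); φ = arcsin(p_z) ≈ 11.90°, λ = atan2(p_y, p_x) ≈ -6.15°.

≈ lat 12°, lon -6°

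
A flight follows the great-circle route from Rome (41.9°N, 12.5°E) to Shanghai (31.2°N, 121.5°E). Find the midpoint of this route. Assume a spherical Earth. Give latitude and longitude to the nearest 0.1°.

≈ 51.8°N, 72.6°E

From cos δ = sin φ₁ sin φ₂ + cos φ₁ cos φ₂ cos Δλ, the central angle is δ ≈ 1.432 rad (82.0°).
Interpolate at f = 1/2 with slerp weights a = sin((1−f)δ)/sin δ ≈ 0.663, b = sin(fδ)/sin δ ≈ 0.663.
p = a·p₁ + b·p₂ ≈ (0.185, 0.590, 0.786); φ = arcsin(p_z) ≈ 51.80°, λ = atan2(p_y, p_x) ≈ 72.56°.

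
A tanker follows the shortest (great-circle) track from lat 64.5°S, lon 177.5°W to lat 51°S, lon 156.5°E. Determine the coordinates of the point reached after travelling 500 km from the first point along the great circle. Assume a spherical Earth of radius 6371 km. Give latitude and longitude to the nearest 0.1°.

Write both endpoints as unit vectors p₁, p₂ with components (cos φ cos λ, cos φ sin λ, sin φ).
The central angle between the endpoints is δ = arccos(p₁·p₂) ≈ 0.333 rad (19.1°). The total great-circle distance is δ·R ≈ 0.333 × 6371 ≈ 2124 km, so the target fraction is f = 500/2124 ≈ 0.235.
Interpolate at f ≈ 0.235 with slerp weights a = sin((1−f)δ)/sin δ ≈ 0.771, b = sin(fδ)/sin δ ≈ 0.240.
p = a·p₁ + b·p₂ ≈ (-0.470, 0.046, -0.882); φ = arcsin(p_z) ≈ -61.84°, λ = atan2(p_y, p_x) ≈ 174.45°.

≈ lat 61.8°S, lon 174.4°E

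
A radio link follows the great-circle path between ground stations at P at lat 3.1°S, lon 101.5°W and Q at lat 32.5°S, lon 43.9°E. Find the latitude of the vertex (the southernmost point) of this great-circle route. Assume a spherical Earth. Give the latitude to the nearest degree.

The great circle lies in the plane with unit normal n̂ = (p₁ × p₂)/|p₁ × p₂|.
Here n̂_z ≈ +0.640; the vertex latitude is φ_max = arccos|n̂_z| ≈ 50.2°.
Check via Clairaut: cos φ_max = |cos φ₁| · sin C = cos(3.1°)·sin(140.2°) ≈ 0.640, again giving ≈ 50.2°.

≈ 50°S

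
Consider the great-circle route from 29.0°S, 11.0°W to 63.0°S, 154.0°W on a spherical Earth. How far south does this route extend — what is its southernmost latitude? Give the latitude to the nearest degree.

≈ 76°S

The great circle lies in the plane with unit normal n̂ = (p₁ × p₂)/|p₁ × p₂|.
Here n̂_z ≈ -0.241; the vertex latitude is φ_max = arccos|n̂_z| ≈ 76.1°.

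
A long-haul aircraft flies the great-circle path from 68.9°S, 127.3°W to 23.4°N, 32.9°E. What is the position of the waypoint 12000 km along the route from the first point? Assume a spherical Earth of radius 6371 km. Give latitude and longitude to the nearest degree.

Convert each endpoint to a unit vector on the sphere (x = cos φ cos λ, y = cos φ sin λ, z = sin φ).
The central angle between the endpoints is δ = arccos(p₁·p₂) ≈ 2.320 rad (133.0°). The total great-circle distance is δ·R ≈ 2.320 × 6371 ≈ 14784 km, so the target fraction is f = 12000/14784 ≈ 0.812.
Interpolate at f ≈ 0.812 with slerp weights a = sin((1−f)δ)/sin δ ≈ 0.578, b = sin(fδ)/sin δ ≈ 1.300.
p = a·p₁ + b·p₂ ≈ (0.876, 0.482, -0.023); φ = arcsin(p_z) ≈ -1.32°, λ = atan2(p_y, p_x) ≈ 28.86°.

≈ 1°S, 29°E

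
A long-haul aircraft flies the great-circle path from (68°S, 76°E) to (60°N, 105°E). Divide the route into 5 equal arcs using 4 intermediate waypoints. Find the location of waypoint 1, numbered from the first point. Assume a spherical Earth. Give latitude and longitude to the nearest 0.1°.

From cos δ = sin φ₁ sin φ₂ + cos φ₁ cos φ₂ cos Δλ, the central angle is δ ≈ 2.264 rad (129.7°).
Interpolate at f = 1/5 with slerp weights a = sin((1−f)δ)/sin δ ≈ 1.263, b = sin(fδ)/sin δ ≈ 0.569.
p = a·p₁ + b·p₂ ≈ (0.041, 0.734, -0.678); φ = arcsin(p_z) ≈ -42.70°, λ = atan2(p_y, p_x) ≈ 86.82°.

≈ (42.7°S, 86.8°E)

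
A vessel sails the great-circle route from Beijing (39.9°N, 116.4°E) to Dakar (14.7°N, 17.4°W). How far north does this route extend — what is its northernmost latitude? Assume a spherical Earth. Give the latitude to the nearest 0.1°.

≈ 55.1°N

The great circle lies in the plane with unit normal n̂ = (p₁ × p₂)/|p₁ × p₂|.
Here n̂_z ≈ -0.572; the vertex latitude is φ_max = arccos|n̂_z| ≈ 55.1°.
Check via Clairaut: cos φ_max = |cos φ₁| · sin C = cos(39.9°)·sin(48.2°) ≈ 0.572, again giving ≈ 55.1°.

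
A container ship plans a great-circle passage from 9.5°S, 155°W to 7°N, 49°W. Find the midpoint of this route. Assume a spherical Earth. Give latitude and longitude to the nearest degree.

≈ 2°S, 102°W

The haversine formula gives a central angle δ ≈ 1.865 rad (106.9°) between the endpoints.
Interpolate at f = 1/2 with slerp weights a = sin((1−f)δ)/sin δ ≈ 0.839, b = sin(fδ)/sin δ ≈ 0.839.
p = a·p₁ + b·p₂ ≈ (-0.204, -0.978, -0.036); φ = arcsin(p_z) ≈ -2.08°, λ = atan2(p_y, p_x) ≈ -101.76°.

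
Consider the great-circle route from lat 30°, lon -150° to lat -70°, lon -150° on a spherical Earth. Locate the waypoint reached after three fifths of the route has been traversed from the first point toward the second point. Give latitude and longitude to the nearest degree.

Convert each endpoint to a unit vector on the sphere (x = cos φ cos λ, y = cos φ sin λ, z = sin φ).
The central angle between the endpoints is δ = arccos(p₁·p₂) ≈ 1.745 rad (100.0°).
Interpolate at f = 3/5 with slerp weights a = sin((1−f)δ)/sin δ ≈ 0.653, b = sin(fδ)/sin δ ≈ 0.879.
p = a·p₁ + b·p₂ ≈ (-0.750, -0.433, -0.500); φ = arcsin(p_z) ≈ -30.00°, λ = atan2(p_y, p_x) ≈ -150.00°.

≈ lat -30°, lon -150°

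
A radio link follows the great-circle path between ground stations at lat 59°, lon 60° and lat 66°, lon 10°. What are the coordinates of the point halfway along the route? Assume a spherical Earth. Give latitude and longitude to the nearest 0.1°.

≈ lat 64.7°, lon 38.1°

Write both endpoints as unit vectors p₁, p₂ with components (cos φ cos λ, cos φ sin λ, sin φ).
The central angle between the endpoints is δ = arccos(p₁·p₂) ≈ 0.409 rad (23.4°).
Interpolate at f = 1/2 with slerp weights a = sin((1−f)δ)/sin δ ≈ 0.511, b = sin(fδ)/sin δ ≈ 0.511.
p = a·p₁ + b·p₂ ≈ (0.336, 0.264, 0.904); φ = arcsin(p_z) ≈ 64.71°, λ = atan2(p_y, p_x) ≈ 38.14°.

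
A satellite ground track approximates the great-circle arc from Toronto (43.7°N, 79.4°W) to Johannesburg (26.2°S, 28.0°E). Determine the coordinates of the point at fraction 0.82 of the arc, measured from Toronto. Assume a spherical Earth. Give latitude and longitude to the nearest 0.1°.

Convert each endpoint to a unit vector on the sphere (x = cos φ cos λ, y = cos φ sin λ, z = sin φ).
The central angle between the endpoints is δ = arccos(p₁·p₂) ≈ 2.093 rad (119.9°).
Interpolate at f = 0.82 with slerp weights a = sin((1−f)δ)/sin δ ≈ 0.425, b = sin(fδ)/sin δ ≈ 1.142.
p = a·p₁ + b·p₂ ≈ (0.961, 0.179, -0.211); φ = arcsin(p_z) ≈ -12.17°, λ = atan2(p_y, p_x) ≈ 10.56°.

≈ (12.2°S, 10.6°E)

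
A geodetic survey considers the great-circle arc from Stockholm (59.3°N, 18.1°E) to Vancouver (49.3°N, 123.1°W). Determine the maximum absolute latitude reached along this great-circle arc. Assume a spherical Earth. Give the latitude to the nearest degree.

The great circle lies in the plane with unit normal n̂ = (p₁ × p₂)/|p₁ × p₂|.
Here n̂_z ≈ -0.227; the vertex latitude is φ_max = arccos|n̂_z| ≈ 76.9°.
Check via Clairaut: cos φ_max = |cos φ₁| · sin C = cos(59.3°)·sin(26.4°) ≈ 0.227, again giving ≈ 76.9°.

≈ 77°N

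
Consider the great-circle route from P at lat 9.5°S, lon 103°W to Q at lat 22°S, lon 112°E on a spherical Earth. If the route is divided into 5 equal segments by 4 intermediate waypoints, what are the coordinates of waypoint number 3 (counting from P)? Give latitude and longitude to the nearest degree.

Write both endpoints as unit vectors p₁, p₂ with components (cos φ cos λ, cos φ sin λ, sin φ).
The central angle between the endpoints is δ = arccos(p₁·p₂) ≈ 2.329 rad (133.4°).
Interpolate at f = 3/5 with slerp weights a = sin((1−f)δ)/sin δ ≈ 1.105, b = sin(fδ)/sin δ ≈ 1.356.
p = a·p₁ + b·p₂ ≈ (-0.716, 0.104, -0.690); φ = arcsin(p_z) ≈ -43.65°, λ = atan2(p_y, p_x) ≈ 171.73°.

≈ lat 44°S, lon 172°E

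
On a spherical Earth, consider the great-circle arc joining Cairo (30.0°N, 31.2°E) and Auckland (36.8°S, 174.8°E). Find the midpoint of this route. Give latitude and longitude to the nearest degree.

Convert each endpoint to a unit vector on the sphere (x = cos φ cos λ, y = cos φ sin λ, z = sin φ).
The central angle between the endpoints is δ = arccos(p₁·p₂) ≈ 2.602 rad (149.1°).
Interpolate at f = 1/2 with slerp weights a = sin((1−f)δ)/sin δ ≈ 1.874, b = sin(fδ)/sin δ ≈ 1.874.
p = a·p₁ + b·p₂ ≈ (-0.106, 0.977, -0.186); φ = arcsin(p_z) ≈ -10.70°, λ = atan2(p_y, p_x) ≈ 96.21°.

≈ (11°S, 96°E)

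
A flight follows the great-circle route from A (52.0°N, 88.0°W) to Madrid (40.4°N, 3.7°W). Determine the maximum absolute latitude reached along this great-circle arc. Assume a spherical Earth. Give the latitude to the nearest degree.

The great circle lies in the plane with unit normal n̂ = (p₁ × p₂)/|p₁ × p₂|.
Here n̂_z ≈ +0.562; the vertex latitude is φ_max = arccos|n̂_z| ≈ 55.8°.

≈ 56°N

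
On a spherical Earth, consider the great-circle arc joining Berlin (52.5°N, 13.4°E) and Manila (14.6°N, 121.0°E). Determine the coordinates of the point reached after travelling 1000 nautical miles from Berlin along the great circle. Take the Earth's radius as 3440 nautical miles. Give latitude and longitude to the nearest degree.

≈ 56°N, 41°E

Write both endpoints as unit vectors p₁, p₂ with components (cos φ cos λ, cos φ sin λ, sin φ).
The central angle between the endpoints is δ = arccos(p₁·p₂) ≈ 1.549 rad (88.7°). The total great-circle distance is δ·R ≈ 1.549 × 3440 ≈ 5328 nmi, so the target fraction is f = 1000/5328 ≈ 0.188.
Interpolate at f ≈ 0.188 with slerp weights a = sin((1−f)δ)/sin δ ≈ 0.952, b = sin(fδ)/sin δ ≈ 0.287.
p = a·p₁ + b·p₂ ≈ (0.421, 0.372, 0.827); φ = arcsin(p_z) ≈ 55.83°, λ = atan2(p_y, p_x) ≈ 41.49°.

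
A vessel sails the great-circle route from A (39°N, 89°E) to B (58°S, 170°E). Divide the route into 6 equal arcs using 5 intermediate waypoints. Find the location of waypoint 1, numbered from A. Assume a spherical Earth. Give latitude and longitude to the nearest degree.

≈ (22°N, 101°E)

Convert each endpoint to a unit vector on the sphere (x = cos φ cos λ, y = cos φ sin λ, z = sin φ).
The central angle between the endpoints is δ = arccos(p₁·p₂) ≈ 2.059 rad (118.0°).
Interpolate at f = 1/6 with slerp weights a = sin((1−f)δ)/sin δ ≈ 1.121, b = sin(fδ)/sin δ ≈ 0.381.
p = a·p₁ + b·p₂ ≈ (-0.184, 0.906, 0.382); φ = arcsin(p_z) ≈ 22.46°, λ = atan2(p_y, p_x) ≈ 101.46°.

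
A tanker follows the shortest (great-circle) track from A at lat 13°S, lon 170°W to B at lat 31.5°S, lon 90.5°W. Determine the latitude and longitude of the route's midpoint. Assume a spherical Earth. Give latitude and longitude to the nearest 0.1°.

Convert each endpoint to a unit vector on the sphere (x = cos φ cos λ, y = cos φ sin λ, z = sin φ).
The central angle between the endpoints is δ = arccos(p₁·p₂) ≈ 1.299 rad (74.4°).
Interpolate at f = 1/2 with slerp weights a = sin((1−f)δ)/sin δ ≈ 0.628, b = sin(fδ)/sin δ ≈ 0.628.
p = a·p₁ + b·p₂ ≈ (-0.607, -0.641, -0.469); φ = arcsin(p_z) ≈ -27.98°, λ = atan2(p_y, p_x) ≈ -133.42°.

≈ lat 28.0°S, lon 133.4°W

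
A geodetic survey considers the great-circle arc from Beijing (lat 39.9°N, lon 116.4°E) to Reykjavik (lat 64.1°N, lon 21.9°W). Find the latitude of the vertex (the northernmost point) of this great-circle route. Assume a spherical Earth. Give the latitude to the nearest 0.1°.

The great circle lies in the plane with unit normal n̂ = (p₁ × p₂)/|p₁ × p₂|.
Here n̂_z ≈ -0.236; the vertex latitude is φ_max = arccos|n̂_z| ≈ 76.4°.

≈ 76.4°N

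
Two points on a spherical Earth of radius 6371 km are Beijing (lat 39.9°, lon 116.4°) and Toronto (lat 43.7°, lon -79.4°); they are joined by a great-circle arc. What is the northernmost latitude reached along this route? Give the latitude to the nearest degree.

The great circle lies in the plane with unit normal n̂ = (p₁ × p₂)/|p₁ × p₂|.
Here n̂_z ≈ +0.152; the vertex latitude is φ_max = arccos|n̂_z| ≈ 81.3°.

≈ 81°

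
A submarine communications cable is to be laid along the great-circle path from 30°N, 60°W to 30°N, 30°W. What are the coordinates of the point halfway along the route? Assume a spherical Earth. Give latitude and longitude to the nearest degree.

≈ 31°N, 45°W

From cos δ = sin φ₁ sin φ₂ + cos φ₁ cos φ₂ cos Δλ, the central angle is δ ≈ 0.452 rad (25.9°).
Interpolate at f = 1/2 with slerp weights a = sin((1−f)δ)/sin δ ≈ 0.513, b = sin(fδ)/sin δ ≈ 0.513.
p = a·p₁ + b·p₂ ≈ (0.607, -0.607, 0.513); φ = arcsin(p_z) ≈ 30.87°, λ = atan2(p_y, p_x) ≈ -45.00°.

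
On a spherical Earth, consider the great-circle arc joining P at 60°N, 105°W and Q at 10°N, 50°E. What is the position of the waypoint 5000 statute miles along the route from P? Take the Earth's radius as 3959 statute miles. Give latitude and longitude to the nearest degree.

≈ 44°N, 40°E

From cos δ = sin φ₁ sin φ₂ + cos φ₁ cos φ₂ cos Δλ, the central angle is δ ≈ 1.871 rad (107.2°). The total great-circle distance is δ·R ≈ 1.871 × 3959 ≈ 7408 mi, so the target fraction is f = 5000/7408 ≈ 0.675.
Interpolate at f ≈ 0.675 with slerp weights a = sin((1−f)δ)/sin δ ≈ 0.598, b = sin(fδ)/sin δ ≈ 0.998.
p = a·p₁ + b·p₂ ≈ (0.554, 0.464, 0.691); φ = arcsin(p_z) ≈ 43.73°, λ = atan2(p_y, p_x) ≈ 39.92°.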